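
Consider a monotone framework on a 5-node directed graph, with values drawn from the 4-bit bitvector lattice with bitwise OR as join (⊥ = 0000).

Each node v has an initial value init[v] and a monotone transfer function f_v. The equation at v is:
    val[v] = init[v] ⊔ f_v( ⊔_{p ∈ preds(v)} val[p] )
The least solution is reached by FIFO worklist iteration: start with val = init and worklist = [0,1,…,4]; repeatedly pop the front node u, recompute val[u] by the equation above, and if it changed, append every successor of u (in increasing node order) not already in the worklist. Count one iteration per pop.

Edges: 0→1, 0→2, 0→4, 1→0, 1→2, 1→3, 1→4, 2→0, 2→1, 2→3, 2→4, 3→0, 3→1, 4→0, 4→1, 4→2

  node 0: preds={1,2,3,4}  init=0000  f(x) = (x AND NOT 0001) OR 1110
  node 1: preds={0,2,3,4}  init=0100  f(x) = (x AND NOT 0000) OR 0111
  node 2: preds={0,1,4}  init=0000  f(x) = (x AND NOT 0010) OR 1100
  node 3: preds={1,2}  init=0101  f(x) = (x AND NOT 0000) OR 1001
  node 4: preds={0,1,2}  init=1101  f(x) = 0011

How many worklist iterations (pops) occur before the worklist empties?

8

Trace (8 dequeues):
  [1] u=0 | in 1101 | out 1110 | prev 0000 | push {}
  [2] u=1 | in 1111 | out 1111 | prev 0100 | push {0}
  [3] u=2 | in 1111 | out 1101 | prev 0000 | push {1}
  [4] u=3 | in 1111 | out 1111 | prev 0101 | push {}
  [5] u=4 | in 1111 | out 1111 | prev 1101 | push {2}
  [6] u=0 | in 1111 | out 1110 | ==
  [7] u=1 | in 1111 | out 1111 | ==
  [8] u=2 | in 1111 | out 1101 | ==

Converged values:
  [0] 1110
  [1] 1111
  [2] 1101
  [3] 1111
  [4] 1111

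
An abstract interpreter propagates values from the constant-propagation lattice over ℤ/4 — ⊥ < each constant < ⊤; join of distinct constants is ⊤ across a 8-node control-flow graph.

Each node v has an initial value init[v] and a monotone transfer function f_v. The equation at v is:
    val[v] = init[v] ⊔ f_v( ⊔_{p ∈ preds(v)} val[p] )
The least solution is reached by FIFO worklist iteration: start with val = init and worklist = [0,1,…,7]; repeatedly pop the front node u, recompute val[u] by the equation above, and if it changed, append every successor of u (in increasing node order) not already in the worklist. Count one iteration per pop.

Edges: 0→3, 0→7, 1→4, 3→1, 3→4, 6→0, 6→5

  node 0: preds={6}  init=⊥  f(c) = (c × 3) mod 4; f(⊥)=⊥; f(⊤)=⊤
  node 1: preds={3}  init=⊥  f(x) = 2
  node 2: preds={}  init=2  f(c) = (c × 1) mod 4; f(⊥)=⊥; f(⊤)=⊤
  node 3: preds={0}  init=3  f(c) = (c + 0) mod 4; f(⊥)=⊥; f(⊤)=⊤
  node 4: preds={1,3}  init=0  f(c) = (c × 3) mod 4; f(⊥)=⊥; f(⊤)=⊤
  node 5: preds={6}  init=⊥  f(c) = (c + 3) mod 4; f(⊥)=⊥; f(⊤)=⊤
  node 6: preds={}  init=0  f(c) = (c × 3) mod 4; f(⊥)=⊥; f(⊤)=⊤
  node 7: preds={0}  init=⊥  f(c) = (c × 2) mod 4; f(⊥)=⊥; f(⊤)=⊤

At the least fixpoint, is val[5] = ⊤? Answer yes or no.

Worklist (9 pops):
  #1 pop 0: in=0 → 0 (was ⊥); enqueue []
  #2 pop 1: in=3 → 2 (was ⊥); enqueue []
  #3 pop 2: in=⊥ → 2 (no change)
  #4 pop 3: in=0 → ⊤ (was 3); enqueue [1]
  #5 pop 4: in=⊤ → ⊤ (was 0); enqueue []
  #6 pop 5: in=0 → 3 (was ⊥); enqueue []
  #7 pop 6: in=⊥ → 0 (no change)
  #8 pop 7: in=0 → 0 (was ⊥); enqueue []
  #9 pop 1: in=⊤ → 2 (no change)

Fixpoint:
  val[0] = 0
  val[1] = 2
  val[2] = 2
  val[3] = ⊤
  val[4] = ⊤
  val[5] = 3
  val[6] = 0
  val[7] = 0

no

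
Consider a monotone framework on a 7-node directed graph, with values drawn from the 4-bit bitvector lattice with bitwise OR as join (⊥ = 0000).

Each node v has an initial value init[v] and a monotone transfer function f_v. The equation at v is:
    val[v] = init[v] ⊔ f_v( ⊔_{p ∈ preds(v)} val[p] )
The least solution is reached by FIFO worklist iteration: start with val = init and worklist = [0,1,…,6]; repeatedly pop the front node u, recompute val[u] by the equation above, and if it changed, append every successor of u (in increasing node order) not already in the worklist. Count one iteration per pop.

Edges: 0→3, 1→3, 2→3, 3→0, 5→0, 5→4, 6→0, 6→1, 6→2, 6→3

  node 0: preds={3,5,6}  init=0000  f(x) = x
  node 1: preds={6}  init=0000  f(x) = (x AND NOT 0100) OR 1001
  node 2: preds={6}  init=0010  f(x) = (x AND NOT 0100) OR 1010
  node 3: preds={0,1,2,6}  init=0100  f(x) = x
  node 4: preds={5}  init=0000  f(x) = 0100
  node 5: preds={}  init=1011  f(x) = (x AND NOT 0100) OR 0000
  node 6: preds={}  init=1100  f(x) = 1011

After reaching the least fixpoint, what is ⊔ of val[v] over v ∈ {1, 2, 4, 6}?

Worklist (11 pops):
  #1 pop 0: in=1111 → 1111 (was 0000); enqueue []
  #2 pop 1: in=1100 → 1001 (was 0000); enqueue []
  #3 pop 2: in=1100 → 1010 (was 0010); enqueue []
  #4 pop 3: in=1111 → 1111 (was 0100); enqueue [0]
  #5 pop 4: in=1011 → 0100 (was 0000); enqueue []
  #6 pop 5: in=0000 → 1011 (no change)
  #7 pop 6: in=0000 → 1111 (was 1100); enqueue [1,2,3]
  #8 pop 0: in=1111 → 1111 (no change)
  #9 pop 1: in=1111 → 1011 (was 1001); enqueue []
  #10 pop 2: in=1111 → 1011 (was 1010); enqueue []
  #11 pop 3: in=1111 → 1111 (no change)

Fixpoint:
  val[0] = 1111
  val[1] = 1011
  val[2] = 1011
  val[3] = 1111
  val[4] = 0100
  val[5] = 1011
  val[6] = 1111

1111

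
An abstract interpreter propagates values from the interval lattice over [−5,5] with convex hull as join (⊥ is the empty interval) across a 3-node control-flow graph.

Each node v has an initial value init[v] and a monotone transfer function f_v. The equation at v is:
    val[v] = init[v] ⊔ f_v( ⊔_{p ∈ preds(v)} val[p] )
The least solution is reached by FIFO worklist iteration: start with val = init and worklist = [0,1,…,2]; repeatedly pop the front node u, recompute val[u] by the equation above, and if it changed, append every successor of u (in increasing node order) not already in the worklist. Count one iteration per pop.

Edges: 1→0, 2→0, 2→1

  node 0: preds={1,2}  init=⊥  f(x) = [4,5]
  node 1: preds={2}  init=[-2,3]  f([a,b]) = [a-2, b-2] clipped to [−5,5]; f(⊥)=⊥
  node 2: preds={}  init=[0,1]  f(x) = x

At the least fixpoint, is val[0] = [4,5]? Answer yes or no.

Worklist (3 pops):
  #1 pop 0: in=[-2,3] → [4,5] (was ⊥); enqueue []
  #2 pop 1: in=[0,1] → [-2,3] (no change)
  #3 pop 2: in=⊥ → [0,1] (no change)

Fixpoint:
  val[0] = [4,5]
  val[1] = [-2,3]
  val[2] = [0,1]

yes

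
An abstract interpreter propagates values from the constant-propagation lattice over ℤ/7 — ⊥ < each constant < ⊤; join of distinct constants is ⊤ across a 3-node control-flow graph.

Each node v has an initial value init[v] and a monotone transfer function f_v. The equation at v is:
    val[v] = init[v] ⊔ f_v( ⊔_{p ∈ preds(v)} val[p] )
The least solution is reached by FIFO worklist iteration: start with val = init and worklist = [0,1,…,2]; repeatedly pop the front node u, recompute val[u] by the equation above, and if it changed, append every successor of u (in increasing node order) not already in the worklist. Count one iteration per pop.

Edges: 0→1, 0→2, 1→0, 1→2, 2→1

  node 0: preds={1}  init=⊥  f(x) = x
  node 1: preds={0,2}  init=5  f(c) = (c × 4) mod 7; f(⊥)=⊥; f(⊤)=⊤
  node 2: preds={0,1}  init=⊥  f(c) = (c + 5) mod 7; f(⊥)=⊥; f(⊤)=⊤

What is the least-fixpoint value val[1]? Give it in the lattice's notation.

⊤

Iteration log — 6 steps:
  step 1. node 0  ⊔preds=5  new=5  old=⊥  +wl: 
  step 2. node 1  ⊔preds=5  new=⊤  old=5  +wl: 0
  step 3. node 2  ⊔preds=⊤  new=⊤  old=⊥  +wl: 1
  step 4. node 0  ⊔preds=⊤  new=⊤  old=5  +wl: 2
  step 5. node 1  ⊔preds=⊤  new=⊤  stable
  step 6. node 2  ⊔preds=⊤  new=⊤  stable

Least fixpoint reached:
  node 0: ⊤
  node 1: ⊤
  node 2: ⊤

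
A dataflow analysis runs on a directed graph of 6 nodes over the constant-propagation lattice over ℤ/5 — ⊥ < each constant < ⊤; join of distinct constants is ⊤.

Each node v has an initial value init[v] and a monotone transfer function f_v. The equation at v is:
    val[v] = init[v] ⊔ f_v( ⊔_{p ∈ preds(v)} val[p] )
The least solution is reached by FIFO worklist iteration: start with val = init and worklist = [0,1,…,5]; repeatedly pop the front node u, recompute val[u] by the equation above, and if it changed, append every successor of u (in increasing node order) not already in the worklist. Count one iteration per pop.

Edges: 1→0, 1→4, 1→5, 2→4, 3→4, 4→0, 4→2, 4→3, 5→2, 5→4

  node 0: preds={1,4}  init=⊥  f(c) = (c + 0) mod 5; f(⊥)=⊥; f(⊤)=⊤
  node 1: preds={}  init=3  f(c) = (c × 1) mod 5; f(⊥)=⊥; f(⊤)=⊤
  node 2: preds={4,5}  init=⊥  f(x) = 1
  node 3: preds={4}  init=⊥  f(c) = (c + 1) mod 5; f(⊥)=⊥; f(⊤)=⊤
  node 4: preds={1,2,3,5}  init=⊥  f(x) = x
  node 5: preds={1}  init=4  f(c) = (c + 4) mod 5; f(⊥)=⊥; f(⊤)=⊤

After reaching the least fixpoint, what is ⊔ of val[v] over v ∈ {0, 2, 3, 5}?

⊤

Trace (10 dequeues):
  [1] u=0 | in 3 | out 3 | prev ⊥ | push {}
  [2] u=1 | in ⊥ | out 3 | ==
  [3] u=2 | in 4 | out 1 | prev ⊥ | push {}
  [4] u=3 | in ⊥ | out ⊥ | ==
  [5] u=4 | in ⊤ | out ⊤ | prev ⊥ | push {0,2,3}
  [6] u=5 | in 3 | out ⊤ | prev 4 | push {4}
  [7] u=0 | in ⊤ | out ⊤ | prev 3 | push {}
  [8] u=2 | in ⊤ | out 1 | ==
  [9] u=3 | in ⊤ | out ⊤ | prev ⊥ | push {}
  [10] u=4 | in ⊤ | out ⊤ | ==

Converged values:
  [0] ⊤
  [1] 3
  [2] 1
  [3] ⊤
  [4] ⊤
  [5] ⊤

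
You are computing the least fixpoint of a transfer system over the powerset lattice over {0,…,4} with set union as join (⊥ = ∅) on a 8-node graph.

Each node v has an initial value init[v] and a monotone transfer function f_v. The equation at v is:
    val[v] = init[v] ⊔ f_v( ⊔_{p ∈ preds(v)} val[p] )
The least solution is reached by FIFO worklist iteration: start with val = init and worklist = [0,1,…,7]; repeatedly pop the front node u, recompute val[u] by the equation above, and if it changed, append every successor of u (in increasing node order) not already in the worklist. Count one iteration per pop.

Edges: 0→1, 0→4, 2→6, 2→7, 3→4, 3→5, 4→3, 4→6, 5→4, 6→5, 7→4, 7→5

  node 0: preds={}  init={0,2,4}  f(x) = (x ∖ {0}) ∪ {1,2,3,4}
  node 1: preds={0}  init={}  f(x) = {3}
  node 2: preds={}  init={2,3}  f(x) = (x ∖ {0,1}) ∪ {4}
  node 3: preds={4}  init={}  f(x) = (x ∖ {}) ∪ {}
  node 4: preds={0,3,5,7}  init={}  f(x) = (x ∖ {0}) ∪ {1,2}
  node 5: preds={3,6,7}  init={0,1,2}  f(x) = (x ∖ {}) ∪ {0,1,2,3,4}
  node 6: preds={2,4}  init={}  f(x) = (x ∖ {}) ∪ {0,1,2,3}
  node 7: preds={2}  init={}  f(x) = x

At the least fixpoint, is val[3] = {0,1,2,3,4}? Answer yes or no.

no

Trace (11 dequeues):
  [1] u=0 | in {} | out {0,1,2,3,4} | prev {0,2,4} | push {}
  [2] u=1 | in {0,1,2,3,4} | out {3} | prev {} | push {}
  [3] u=2 | in {} | out {2,3,4} | prev {2,3} | push {}
  [4] u=3 | in {} | out {} | ==
  [5] u=4 | in {0,1,2,3,4} | out {1,2,3,4} | prev {} | push {3}
  [6] u=5 | in {} | out {0,1,2,3,4} | prev {0,1,2} | push {4}
  [7] u=6 | in {1,2,3,4} | out {0,1,2,3,4} | prev {} | push {5}
  [8] u=7 | in {2,3,4} | out {2,3,4} | prev {} | push {}
  [9] u=3 | in {1,2,3,4} | out {1,2,3,4} | prev {} | push {}
  [10] u=4 | in {0,1,2,3,4} | out {1,2,3,4} | ==
  [11] u=5 | in {0,1,2,3,4} | out {0,1,2,3,4} | ==

Converged values:
  [0] {0,1,2,3,4}
  [1] {3}
  [2] {2,3,4}
  [3] {1,2,3,4}
  [4] {1,2,3,4}
  [5] {0,1,2,3,4}
  [6] {0,1,2,3,4}
  [7] {2,3,4}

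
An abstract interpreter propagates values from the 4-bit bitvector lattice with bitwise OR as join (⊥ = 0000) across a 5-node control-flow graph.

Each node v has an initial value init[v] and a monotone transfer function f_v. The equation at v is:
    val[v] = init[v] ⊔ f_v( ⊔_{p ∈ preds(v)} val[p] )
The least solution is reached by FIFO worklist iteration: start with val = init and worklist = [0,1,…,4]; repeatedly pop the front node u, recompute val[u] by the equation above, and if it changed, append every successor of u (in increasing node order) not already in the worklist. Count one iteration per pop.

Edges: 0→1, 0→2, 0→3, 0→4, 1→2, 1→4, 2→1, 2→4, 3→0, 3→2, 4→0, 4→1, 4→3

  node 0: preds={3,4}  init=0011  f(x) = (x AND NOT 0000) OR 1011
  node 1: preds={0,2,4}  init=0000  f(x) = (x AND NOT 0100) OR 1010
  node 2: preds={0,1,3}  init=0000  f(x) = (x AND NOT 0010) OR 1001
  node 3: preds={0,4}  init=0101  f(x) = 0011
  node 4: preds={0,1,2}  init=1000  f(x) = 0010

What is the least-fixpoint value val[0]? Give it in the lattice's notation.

Iteration log — 9 steps:
  step 1. node 0  ⊔preds=1101  new=1111  old=0011  +wl: 
  step 2. node 1  ⊔preds=1111  new=1011  old=0000  +wl: 
  step 3. node 2  ⊔preds=1111  new=1101  old=0000  +wl: 1
  step 4. node 3  ⊔preds=1111  new=0111  old=0101  +wl: 0,2
  step 5. node 4  ⊔preds=1111  new=1010  old=1000  +wl: 3
  step 6. node 1  ⊔preds=1111  new=1011  stable
  step 7. node 0  ⊔preds=1111  new=1111  stable
  step 8. node 2  ⊔preds=1111  new=1101  stable
  step 9. node 3  ⊔preds=1111  new=0111  stable

Least fixpoint reached:
  node 0: 1111
  node 1: 1011
  node 2: 1101
  node 3: 0111
  node 4: 1010

1111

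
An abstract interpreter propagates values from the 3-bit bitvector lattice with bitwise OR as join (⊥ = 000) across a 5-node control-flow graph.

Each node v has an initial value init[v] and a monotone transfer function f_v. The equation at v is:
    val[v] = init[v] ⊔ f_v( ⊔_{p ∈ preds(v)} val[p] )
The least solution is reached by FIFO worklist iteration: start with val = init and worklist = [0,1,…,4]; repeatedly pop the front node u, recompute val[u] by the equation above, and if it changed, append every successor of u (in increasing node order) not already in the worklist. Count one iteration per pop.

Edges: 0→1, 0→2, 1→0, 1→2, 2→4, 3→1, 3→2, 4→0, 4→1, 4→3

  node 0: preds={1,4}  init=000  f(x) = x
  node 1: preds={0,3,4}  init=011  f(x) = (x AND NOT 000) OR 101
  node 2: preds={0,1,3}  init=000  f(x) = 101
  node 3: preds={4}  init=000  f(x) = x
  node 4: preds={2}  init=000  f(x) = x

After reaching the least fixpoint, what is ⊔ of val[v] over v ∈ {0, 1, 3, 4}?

Worklist (10 pops):
  #1 pop 0: in=011 → 011 (was 000); enqueue []
  #2 pop 1: in=011 → 111 (was 011); enqueue [0]
  #3 pop 2: in=111 → 101 (was 000); enqueue []
  #4 pop 3: in=000 → 000 (no change)
  #5 pop 4: in=101 → 101 (was 000); enqueue [1,3]
  #6 pop 0: in=111 → 111 (was 011); enqueue [2]
  #7 pop 1: in=111 → 111 (no change)
  #8 pop 3: in=101 → 101 (was 000); enqueue [1]
  #9 pop 2: in=111 → 101 (no change)
  #10 pop 1: in=111 → 111 (no change)

Fixpoint:
  val[0] = 111
  val[1] = 111
  val[2] = 101
  val[3] = 101
  val[4] = 101

111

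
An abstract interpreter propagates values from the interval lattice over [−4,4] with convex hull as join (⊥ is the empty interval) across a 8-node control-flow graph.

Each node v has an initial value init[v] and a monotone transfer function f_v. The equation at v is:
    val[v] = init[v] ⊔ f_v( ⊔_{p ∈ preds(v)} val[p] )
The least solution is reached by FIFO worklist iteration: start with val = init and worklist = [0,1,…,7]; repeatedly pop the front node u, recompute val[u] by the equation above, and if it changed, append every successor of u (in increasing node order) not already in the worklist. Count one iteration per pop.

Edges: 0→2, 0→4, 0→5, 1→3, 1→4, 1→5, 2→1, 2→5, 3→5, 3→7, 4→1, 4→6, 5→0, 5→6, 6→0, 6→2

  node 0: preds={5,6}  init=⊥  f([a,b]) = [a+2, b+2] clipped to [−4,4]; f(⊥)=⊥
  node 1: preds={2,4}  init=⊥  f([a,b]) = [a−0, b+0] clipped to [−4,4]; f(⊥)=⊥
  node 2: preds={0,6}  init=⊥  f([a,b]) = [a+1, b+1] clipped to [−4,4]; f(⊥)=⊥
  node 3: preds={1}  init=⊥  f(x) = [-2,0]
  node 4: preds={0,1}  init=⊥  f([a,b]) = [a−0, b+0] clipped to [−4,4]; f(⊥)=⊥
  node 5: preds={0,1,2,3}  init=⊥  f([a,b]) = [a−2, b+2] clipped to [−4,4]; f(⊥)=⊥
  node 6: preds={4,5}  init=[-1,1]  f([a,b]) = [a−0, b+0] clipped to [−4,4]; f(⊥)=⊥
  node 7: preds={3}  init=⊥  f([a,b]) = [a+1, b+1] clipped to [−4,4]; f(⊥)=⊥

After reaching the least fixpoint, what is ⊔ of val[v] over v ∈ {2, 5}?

Trace (21 dequeues):
  [1] u=0 | in [-1,1] | out [1,3] | prev ⊥ | push {}
  [2] u=1 | in ⊥ | out ⊥ | ==
  [3] u=2 | in [-1,3] | out [0,4] | prev ⊥ | push {1}
  [4] u=3 | in ⊥ | out [-2,0] | prev ⊥ | push {}
  [5] u=4 | in [1,3] | out [1,3] | prev ⊥ | push {}
  [6] u=5 | in [-2,4] | out [-4,4] | prev ⊥ | push {0}
  [7] u=6 | in [-4,4] | out [-4,4] | prev [-1,1] | push {2}
  [8] u=7 | in [-2,0] | out [-1,1] | prev ⊥ | push {}
  [9] u=1 | in [0,4] | out [0,4] | prev ⊥ | push {3,4,5}
  [10] u=0 | in [-4,4] | out [-2,4] | prev [1,3] | push {}
  [11] u=2 | in [-4,4] | out [-3,4] | prev [0,4] | push {1}
  [12] u=3 | in [0,4] | out [-2,0] | ==
  [13] u=4 | in [-2,4] | out [-2,4] | prev [1,3] | push {6}
  [14] u=5 | in [-3,4] | out [-4,4] | ==
  [15] u=1 | in [-3,4] | out [-3,4] | prev [0,4] | push {3,4,5}
  [16] u=6 | in [-4,4] | out [-4,4] | ==
  [17] u=3 | in [-3,4] | out [-2,0] | ==
  [18] u=4 | in [-3,4] | out [-3,4] | prev [-2,4] | push {1,6}
  [19] u=5 | in [-3,4] | out [-4,4] | ==
  [20] u=1 | in [-3,4] | out [-3,4] | ==
  [21] u=6 | in [-4,4] | out [-4,4] | ==

Converged values:
  [0] [-2,4]
  [1] [-3,4]
  [2] [-3,4]
  [3] [-2,0]
  [4] [-3,4]
  [5] [-4,4]
  [6] [-4,4]
  [7] [-1,1]

[-4,4]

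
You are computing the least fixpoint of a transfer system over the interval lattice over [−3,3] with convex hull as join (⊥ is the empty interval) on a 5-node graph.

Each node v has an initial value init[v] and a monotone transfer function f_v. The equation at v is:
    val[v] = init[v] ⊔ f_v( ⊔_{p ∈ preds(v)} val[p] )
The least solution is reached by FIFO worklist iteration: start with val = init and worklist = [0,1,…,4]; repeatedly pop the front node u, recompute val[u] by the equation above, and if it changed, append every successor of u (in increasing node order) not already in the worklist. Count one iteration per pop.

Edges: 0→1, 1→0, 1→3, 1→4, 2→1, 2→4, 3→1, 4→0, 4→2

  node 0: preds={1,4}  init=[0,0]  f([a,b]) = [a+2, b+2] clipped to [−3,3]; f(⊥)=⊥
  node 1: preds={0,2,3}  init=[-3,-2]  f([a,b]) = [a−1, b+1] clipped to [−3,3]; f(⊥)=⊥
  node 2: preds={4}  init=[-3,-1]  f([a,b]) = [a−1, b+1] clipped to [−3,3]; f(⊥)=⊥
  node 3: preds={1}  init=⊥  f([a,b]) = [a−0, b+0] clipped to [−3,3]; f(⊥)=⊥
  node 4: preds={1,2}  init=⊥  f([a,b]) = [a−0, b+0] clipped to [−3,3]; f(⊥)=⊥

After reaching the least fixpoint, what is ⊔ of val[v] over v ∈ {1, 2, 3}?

Worklist (16 pops):
  #1 pop 0: in=[-3,-2] → [-1,0] (was [0,0]); enqueue []
  #2 pop 1: in=[-3,0] → [-3,1] (was [-3,-2]); enqueue [0]
  #3 pop 2: in=⊥ → [-3,-1] (no change)
  #4 pop 3: in=[-3,1] → [-3,1] (was ⊥); enqueue [1]
  #5 pop 4: in=[-3,1] → [-3,1] (was ⊥); enqueue [2]
  #6 pop 0: in=[-3,1] → [-1,3] (was [-1,0]); enqueue []
  #7 pop 1: in=[-3,3] → [-3,3] (was [-3,1]); enqueue [0,3,4]
  #8 pop 2: in=[-3,1] → [-3,2] (was [-3,-1]); enqueue [1]
  #9 pop 0: in=[-3,3] → [-1,3] (no change)
  #10 pop 3: in=[-3,3] → [-3,3] (was [-3,1]); enqueue []
  #11 pop 4: in=[-3,3] → [-3,3] (was [-3,1]); enqueue [0,2]
  #12 pop 1: in=[-3,3] → [-3,3] (no change)
  #13 pop 0: in=[-3,3] → [-1,3] (no change)
  #14 pop 2: in=[-3,3] → [-3,3] (was [-3,2]); enqueue [1,4]
  #15 pop 1: in=[-3,3] → [-3,3] (no change)
  #16 pop 4: in=[-3,3] → [-3,3] (no change)

Fixpoint:
  val[0] = [-1,3]
  val[1] = [-3,3]
  val[2] = [-3,3]
  val[3] = [-3,3]
  val[4] = [-3,3]

[-3,3]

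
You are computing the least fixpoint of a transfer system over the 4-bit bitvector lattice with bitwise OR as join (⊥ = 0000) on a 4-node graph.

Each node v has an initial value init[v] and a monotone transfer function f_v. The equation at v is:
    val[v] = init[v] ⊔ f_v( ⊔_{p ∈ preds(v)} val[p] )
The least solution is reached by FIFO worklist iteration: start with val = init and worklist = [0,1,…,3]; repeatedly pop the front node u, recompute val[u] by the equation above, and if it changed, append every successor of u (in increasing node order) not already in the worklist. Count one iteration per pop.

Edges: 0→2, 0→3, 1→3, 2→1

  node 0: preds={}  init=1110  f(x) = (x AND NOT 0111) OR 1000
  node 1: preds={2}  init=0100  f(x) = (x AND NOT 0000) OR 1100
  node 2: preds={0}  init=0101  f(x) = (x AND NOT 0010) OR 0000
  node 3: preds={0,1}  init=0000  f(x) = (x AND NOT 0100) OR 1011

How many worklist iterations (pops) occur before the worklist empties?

5

Worklist (5 pops):
  #1 pop 0: in=0000 → 1110 (no change)
  #2 pop 1: in=0101 → 1101 (was 0100); enqueue []
  #3 pop 2: in=1110 → 1101 (was 0101); enqueue [1]
  #4 pop 3: in=1111 → 1011 (was 0000); enqueue []
  #5 pop 1: in=1101 → 1101 (no change)

Fixpoint:
  val[0] = 1110
  val[1] = 1101
  val[2] = 1101
  val[3] = 1011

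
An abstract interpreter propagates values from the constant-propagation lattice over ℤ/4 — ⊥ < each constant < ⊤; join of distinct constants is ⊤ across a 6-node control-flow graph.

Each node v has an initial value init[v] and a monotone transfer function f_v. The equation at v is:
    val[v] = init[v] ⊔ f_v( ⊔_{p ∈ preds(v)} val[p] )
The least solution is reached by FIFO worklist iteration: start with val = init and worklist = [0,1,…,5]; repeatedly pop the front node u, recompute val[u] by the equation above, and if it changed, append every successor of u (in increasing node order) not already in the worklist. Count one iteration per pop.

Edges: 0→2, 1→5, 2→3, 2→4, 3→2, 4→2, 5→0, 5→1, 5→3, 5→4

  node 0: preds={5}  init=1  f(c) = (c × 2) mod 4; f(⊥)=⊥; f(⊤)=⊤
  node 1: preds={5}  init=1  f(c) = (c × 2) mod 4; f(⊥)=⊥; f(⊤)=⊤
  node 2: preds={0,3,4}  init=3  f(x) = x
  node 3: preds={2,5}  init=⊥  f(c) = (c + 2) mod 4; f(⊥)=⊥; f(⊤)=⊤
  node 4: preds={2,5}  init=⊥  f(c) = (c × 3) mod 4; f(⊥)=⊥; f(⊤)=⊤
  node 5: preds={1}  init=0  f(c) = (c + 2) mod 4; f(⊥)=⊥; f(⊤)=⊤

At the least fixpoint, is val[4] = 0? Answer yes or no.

no

Trace (11 dequeues):
  [1] u=0 | in 0 | out ⊤ | prev 1 | push {}
  [2] u=1 | in 0 | out ⊤ | prev 1 | push {}
  [3] u=2 | in ⊤ | out ⊤ | prev 3 | push {}
  [4] u=3 | in ⊤ | out ⊤ | prev ⊥ | push {2}
  [5] u=4 | in ⊤ | out ⊤ | prev ⊥ | push {}
  [6] u=5 | in ⊤ | out ⊤ | prev 0 | push {0,1,3,4}
  [7] u=2 | in ⊤ | out ⊤ | ==
  [8] u=0 | in ⊤ | out ⊤ | ==
  [9] u=1 | in ⊤ | out ⊤ | ==
  [10] u=3 | in ⊤ | out ⊤ | ==
  [11] u=4 | in ⊤ | out ⊤ | ==

Converged values:
  [0] ⊤
  [1] ⊤
  [2] ⊤
  [3] ⊤
  [4] ⊤
  [5] ⊤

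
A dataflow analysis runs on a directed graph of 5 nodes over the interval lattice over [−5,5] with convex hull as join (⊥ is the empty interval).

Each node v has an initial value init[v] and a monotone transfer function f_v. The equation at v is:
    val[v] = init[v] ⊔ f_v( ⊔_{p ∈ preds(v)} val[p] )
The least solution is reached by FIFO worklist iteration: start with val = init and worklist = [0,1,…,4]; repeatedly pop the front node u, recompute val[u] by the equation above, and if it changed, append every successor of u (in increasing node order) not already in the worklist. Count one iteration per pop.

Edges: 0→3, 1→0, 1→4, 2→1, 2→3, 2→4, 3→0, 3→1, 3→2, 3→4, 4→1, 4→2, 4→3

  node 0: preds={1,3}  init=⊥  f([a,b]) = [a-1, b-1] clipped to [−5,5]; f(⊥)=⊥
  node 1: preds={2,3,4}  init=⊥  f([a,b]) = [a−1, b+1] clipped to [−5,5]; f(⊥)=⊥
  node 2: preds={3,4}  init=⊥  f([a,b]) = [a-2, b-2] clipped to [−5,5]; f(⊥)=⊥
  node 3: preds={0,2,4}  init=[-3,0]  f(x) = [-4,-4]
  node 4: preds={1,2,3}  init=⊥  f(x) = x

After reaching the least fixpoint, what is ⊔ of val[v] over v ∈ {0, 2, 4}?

Iteration log — 32 steps:
  step 1. node 0  ⊔preds=[-3,0]  new=[-4,-1]  old=⊥  +wl: 
  step 2. node 1  ⊔preds=[-3,0]  new=[-4,1]  old=⊥  +wl: 0
  step 3. node 2  ⊔preds=[-3,0]  new=[-5,-2]  old=⊥  +wl: 1
  step 4. node 3  ⊔preds=[-5,-1]  new=[-4,0]  old=[-3,0]  +wl: 2
  step 5. node 4  ⊔preds=[-5,1]  new=[-5,1]  old=⊥  +wl: 3
  step 6. node 0  ⊔preds=[-4,1]  new=[-5,0]  old=[-4,-1]  +wl: 
  step 7. node 1  ⊔preds=[-5,1]  new=[-5,2]  old=[-4,1]  +wl: 0,4
  step 8. node 2  ⊔preds=[-5,1]  new=[-5,-1]  old=[-5,-2]  +wl: 1
  step 9. node 3  ⊔preds=[-5,1]  new=[-4,0]  stable
  step 10. node 0  ⊔preds=[-5,2]  new=[-5,1]  old=[-5,0]  +wl: 3
  step 11. node 4  ⊔preds=[-5,2]  new=[-5,2]  old=[-5,1]  +wl: 2
  step 12. node 1  ⊔preds=[-5,2]  new=[-5,3]  old=[-5,2]  +wl: 0,4
  step 13. node 3  ⊔preds=[-5,2]  new=[-4,0]  stable
  step 14. node 2  ⊔preds=[-5,2]  new=[-5,0]  old=[-5,-1]  +wl: 1,3
  step 15. node 0  ⊔preds=[-5,3]  new=[-5,2]  old=[-5,1]  +wl: 
  step 16. node 4  ⊔preds=[-5,3]  new=[-5,3]  old=[-5,2]  +wl: 2
  step 17. node 1  ⊔preds=[-5,3]  new=[-5,4]  old=[-5,3]  +wl: 0,4
  step 18. node 3  ⊔preds=[-5,3]  new=[-4,0]  stable
  step 19. node 2  ⊔preds=[-5,3]  new=[-5,1]  old=[-5,0]  +wl: 1,3
  step 20. node 0  ⊔preds=[-5,4]  new=[-5,3]  old=[-5,2]  +wl: 
  step 21. node 4  ⊔preds=[-5,4]  new=[-5,4]  old=[-5,3]  +wl: 2
  step 22. node 1  ⊔preds=[-5,4]  new=[-5,5]  old=[-5,4]  +wl: 0,4
  step 23. node 3  ⊔preds=[-5,4]  new=[-4,0]  stable
  step 24. node 2  ⊔preds=[-5,4]  new=[-5,2]  old=[-5,1]  +wl: 1,3
  step 25. node 0  ⊔preds=[-5,5]  new=[-5,4]  old=[-5,3]  +wl: 
  step 26. node 4  ⊔preds=[-5,5]  new=[-5,5]  old=[-5,4]  +wl: 2
  step 27. node 1  ⊔preds=[-5,5]  new=[-5,5]  stable
  step 28. node 3  ⊔preds=[-5,5]  new=[-4,0]  stable
  step 29. node 2  ⊔preds=[-5,5]  new=[-5,3]  old=[-5,2]  +wl: 1,3,4
  step 30. node 1  ⊔preds=[-5,5]  new=[-5,5]  stable
  step 31. node 3  ⊔preds=[-5,5]  new=[-4,0]  stable
  step 32. node 4  ⊔preds=[-5,5]  new=[-5,5]  stable

Least fixpoint reached:
  node 0: [-5,4]
  node 1: [-5,5]
  node 2: [-5,3]
  node 3: [-4,0]
  node 4: [-5,5]

[-5,5]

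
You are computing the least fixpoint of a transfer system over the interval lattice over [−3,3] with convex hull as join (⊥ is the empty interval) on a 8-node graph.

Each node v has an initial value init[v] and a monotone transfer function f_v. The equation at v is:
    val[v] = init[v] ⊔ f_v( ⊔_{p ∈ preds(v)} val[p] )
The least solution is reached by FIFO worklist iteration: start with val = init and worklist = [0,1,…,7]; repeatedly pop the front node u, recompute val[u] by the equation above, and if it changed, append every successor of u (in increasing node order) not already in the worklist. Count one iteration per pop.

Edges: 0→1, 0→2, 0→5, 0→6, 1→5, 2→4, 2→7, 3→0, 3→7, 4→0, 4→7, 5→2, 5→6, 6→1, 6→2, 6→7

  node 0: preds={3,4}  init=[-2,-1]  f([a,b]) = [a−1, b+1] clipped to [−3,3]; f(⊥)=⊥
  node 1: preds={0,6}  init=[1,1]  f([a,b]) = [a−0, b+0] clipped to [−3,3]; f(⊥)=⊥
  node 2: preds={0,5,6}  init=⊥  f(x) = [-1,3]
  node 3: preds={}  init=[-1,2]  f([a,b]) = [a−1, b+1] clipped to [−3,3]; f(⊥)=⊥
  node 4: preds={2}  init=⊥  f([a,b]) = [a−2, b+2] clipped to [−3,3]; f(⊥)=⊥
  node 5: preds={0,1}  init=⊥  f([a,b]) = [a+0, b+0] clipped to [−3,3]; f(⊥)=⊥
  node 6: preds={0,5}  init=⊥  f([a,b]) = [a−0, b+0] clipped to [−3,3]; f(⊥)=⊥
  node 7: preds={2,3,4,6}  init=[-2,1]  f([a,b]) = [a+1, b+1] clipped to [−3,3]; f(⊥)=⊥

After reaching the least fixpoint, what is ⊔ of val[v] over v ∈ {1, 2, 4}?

[-3,3]

Worklist (16 pops):
  #1 pop 0: in=[-1,2] → [-2,3] (was [-2,-1]); enqueue []
  #2 pop 1: in=[-2,3] → [-2,3] (was [1,1]); enqueue []
  #3 pop 2: in=[-2,3] → [-1,3] (was ⊥); enqueue []
  #4 pop 3: in=⊥ → [-1,2] (no change)
  #5 pop 4: in=[-1,3] → [-3,3] (was ⊥); enqueue [0]
  #6 pop 5: in=[-2,3] → [-2,3] (was ⊥); enqueue [2]
  #7 pop 6: in=[-2,3] → [-2,3] (was ⊥); enqueue [1]
  #8 pop 7: in=[-3,3] → [-2,3] (was [-2,1]); enqueue []
  #9 pop 0: in=[-3,3] → [-3,3] (was [-2,3]); enqueue [5,6]
  #10 pop 2: in=[-3,3] → [-1,3] (no change)
  #11 pop 1: in=[-3,3] → [-3,3] (was [-2,3]); enqueue []
  #12 pop 5: in=[-3,3] → [-3,3] (was [-2,3]); enqueue [2]
  #13 pop 6: in=[-3,3] → [-3,3] (was [-2,3]); enqueue [1,7]
  #14 pop 2: in=[-3,3] → [-1,3] (no change)
  #15 pop 1: in=[-3,3] → [-3,3] (no change)
  #16 pop 7: in=[-3,3] → [-2,3] (no change)

Fixpoint:
  val[0] = [-3,3]
  val[1] = [-3,3]
  val[2] = [-1,3]
  val[3] = [-1,2]
  val[4] = [-3,3]
  val[5] = [-3,3]
  val[6] = [-3,3]
  val[7] = [-2,3]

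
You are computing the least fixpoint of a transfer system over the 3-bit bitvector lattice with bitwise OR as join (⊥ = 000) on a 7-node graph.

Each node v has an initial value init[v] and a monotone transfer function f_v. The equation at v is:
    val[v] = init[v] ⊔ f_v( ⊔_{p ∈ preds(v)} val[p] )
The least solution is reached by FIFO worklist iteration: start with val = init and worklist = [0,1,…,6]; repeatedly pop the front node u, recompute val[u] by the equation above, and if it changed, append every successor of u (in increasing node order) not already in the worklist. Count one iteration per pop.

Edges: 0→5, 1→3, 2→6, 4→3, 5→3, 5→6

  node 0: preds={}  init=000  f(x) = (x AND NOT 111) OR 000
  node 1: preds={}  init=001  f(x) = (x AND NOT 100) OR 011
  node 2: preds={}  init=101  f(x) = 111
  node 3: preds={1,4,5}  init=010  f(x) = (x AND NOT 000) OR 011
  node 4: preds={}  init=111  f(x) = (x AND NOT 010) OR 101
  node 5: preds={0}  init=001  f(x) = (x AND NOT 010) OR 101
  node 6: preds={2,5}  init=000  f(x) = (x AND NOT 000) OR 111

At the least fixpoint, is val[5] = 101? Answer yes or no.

Trace (8 dequeues):
  [1] u=0 | in 000 | out 000 | ==
  [2] u=1 | in 000 | out 011 | prev 001 | push {}
  [3] u=2 | in 000 | out 111 | prev 101 | push {}
  [4] u=3 | in 111 | out 111 | prev 010 | push {}
  [5] u=4 | in 000 | out 111 | ==
  [6] u=5 | in 000 | out 101 | prev 001 | push {3}
  [7] u=6 | in 111 | out 111 | prev 000 | push {}
  [8] u=3 | in 111 | out 111 | ==

Converged values:
  [0] 000
  [1] 011
  [2] 111
  [3] 111
  [4] 111
  [5] 101
  [6] 111

yes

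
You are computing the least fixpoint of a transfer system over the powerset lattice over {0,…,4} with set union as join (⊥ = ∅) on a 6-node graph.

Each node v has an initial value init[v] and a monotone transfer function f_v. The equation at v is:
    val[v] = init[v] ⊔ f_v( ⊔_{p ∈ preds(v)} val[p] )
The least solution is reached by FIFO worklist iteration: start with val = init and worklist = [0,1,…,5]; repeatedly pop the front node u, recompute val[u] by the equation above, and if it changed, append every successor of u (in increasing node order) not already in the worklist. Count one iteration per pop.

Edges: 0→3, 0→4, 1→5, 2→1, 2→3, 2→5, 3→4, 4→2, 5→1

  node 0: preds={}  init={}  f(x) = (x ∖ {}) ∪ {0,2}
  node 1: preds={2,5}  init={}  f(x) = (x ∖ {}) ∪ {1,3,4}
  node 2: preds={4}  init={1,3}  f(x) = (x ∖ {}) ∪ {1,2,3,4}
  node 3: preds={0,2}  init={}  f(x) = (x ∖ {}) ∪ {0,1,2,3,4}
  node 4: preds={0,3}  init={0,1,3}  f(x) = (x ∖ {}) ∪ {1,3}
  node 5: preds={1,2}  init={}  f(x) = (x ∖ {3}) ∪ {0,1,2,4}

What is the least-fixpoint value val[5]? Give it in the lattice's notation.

Trace (9 dequeues):
  [1] u=0 | in {} | out {0,2} | prev {} | push {}
  [2] u=1 | in {1,3} | out {1,3,4} | prev {} | push {}
  [3] u=2 | in {0,1,3} | out {0,1,2,3,4} | prev {1,3} | push {1}
  [4] u=3 | in {0,1,2,3,4} | out {0,1,2,3,4} | prev {} | push {}
  [5] u=4 | in {0,1,2,3,4} | out {0,1,2,3,4} | prev {0,1,3} | push {2}
  [6] u=5 | in {0,1,2,3,4} | out {0,1,2,4} | prev {} | push {}
  [7] u=1 | in {0,1,2,3,4} | out {0,1,2,3,4} | prev {1,3,4} | push {5}
  [8] u=2 | in {0,1,2,3,4} | out {0,1,2,3,4} | ==
  [9] u=5 | in {0,1,2,3,4} | out {0,1,2,4} | ==

Converged values:
  [0] {0,2}
  [1] {0,1,2,3,4}
  [2] {0,1,2,3,4}
  [3] {0,1,2,3,4}
  [4] {0,1,2,3,4}
  [5] {0,1,2,4}

{0,1,2,4}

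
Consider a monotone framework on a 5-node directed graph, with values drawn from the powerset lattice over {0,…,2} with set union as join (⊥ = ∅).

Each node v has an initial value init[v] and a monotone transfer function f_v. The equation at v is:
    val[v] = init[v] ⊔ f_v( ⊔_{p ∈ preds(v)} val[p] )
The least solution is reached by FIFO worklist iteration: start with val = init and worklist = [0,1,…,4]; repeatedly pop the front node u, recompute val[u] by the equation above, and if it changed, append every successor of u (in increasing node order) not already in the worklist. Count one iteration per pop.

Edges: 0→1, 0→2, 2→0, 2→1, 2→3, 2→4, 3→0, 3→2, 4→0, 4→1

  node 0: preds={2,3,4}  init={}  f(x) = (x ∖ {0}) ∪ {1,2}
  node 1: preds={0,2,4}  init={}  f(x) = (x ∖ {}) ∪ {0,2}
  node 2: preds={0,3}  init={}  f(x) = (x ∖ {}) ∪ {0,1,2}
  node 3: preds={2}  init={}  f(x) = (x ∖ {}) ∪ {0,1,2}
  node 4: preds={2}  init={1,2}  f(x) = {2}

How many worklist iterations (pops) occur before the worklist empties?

8

Worklist (8 pops):
  #1 pop 0: in={1,2} → {1,2} (was {}); enqueue []
  #2 pop 1: in={1,2} → {0,1,2} (was {}); enqueue []
  #3 pop 2: in={1,2} → {0,1,2} (was {}); enqueue [0,1]
  #4 pop 3: in={0,1,2} → {0,1,2} (was {}); enqueue [2]
  #5 pop 4: in={0,1,2} → {1,2} (no change)
  #6 pop 0: in={0,1,2} → {1,2} (no change)
  #7 pop 1: in={0,1,2} → {0,1,2} (no change)
  #8 pop 2: in={0,1,2} → {0,1,2} (no change)

Fixpoint:
  val[0] = {1,2}
  val[1] = {0,1,2}
  val[2] = {0,1,2}
  val[3] = {0,1,2}
  val[4] = {1,2}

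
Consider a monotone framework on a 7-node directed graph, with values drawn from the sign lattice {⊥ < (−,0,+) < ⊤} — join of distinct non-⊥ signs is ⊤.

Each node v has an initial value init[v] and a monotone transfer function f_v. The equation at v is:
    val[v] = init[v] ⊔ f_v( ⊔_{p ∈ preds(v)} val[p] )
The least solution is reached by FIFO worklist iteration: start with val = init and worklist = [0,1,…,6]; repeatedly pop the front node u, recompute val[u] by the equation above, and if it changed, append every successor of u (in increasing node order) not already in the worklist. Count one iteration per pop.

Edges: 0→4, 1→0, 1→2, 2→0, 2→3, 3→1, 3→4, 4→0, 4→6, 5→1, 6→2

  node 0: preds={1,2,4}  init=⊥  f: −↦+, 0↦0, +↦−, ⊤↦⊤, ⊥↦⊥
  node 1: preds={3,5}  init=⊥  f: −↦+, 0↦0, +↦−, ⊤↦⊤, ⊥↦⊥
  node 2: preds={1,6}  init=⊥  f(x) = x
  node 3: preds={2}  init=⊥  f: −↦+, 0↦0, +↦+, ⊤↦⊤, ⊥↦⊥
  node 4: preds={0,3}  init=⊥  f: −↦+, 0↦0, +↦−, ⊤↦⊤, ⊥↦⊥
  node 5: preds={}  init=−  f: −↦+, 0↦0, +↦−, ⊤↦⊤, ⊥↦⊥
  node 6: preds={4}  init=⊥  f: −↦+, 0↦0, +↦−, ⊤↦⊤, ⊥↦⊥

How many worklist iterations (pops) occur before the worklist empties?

17

Trace (17 dequeues):
  [1] u=0 | in ⊥ | out ⊥ | ==
  [2] u=1 | in − | out + | prev ⊥ | push {0}
  [3] u=2 | in + | out + | prev ⊥ | push {}
  [4] u=3 | in + | out + | prev ⊥ | push {1}
  [5] u=4 | in + | out − | prev ⊥ | push {}
  [6] u=5 | in ⊥ | out − | ==
  [7] u=6 | in − | out + | prev ⊥ | push {2}
  [8] u=0 | in ⊤ | out ⊤ | prev ⊥ | push {4}
  [9] u=1 | in ⊤ | out ⊤ | prev + | push {0}
  [10] u=2 | in ⊤ | out ⊤ | prev + | push {3}
  [11] u=4 | in ⊤ | out ⊤ | prev − | push {6}
  [12] u=0 | in ⊤ | out ⊤ | ==
  [13] u=3 | in ⊤ | out ⊤ | prev + | push {1,4}
  [14] u=6 | in ⊤ | out ⊤ | prev + | push {2}
  [15] u=1 | in ⊤ | out ⊤ | ==
  [16] u=4 | in ⊤ | out ⊤ | ==
  [17] u=2 | in ⊤ | out ⊤ | ==

Converged values:
  [0] ⊤
  [1] ⊤
  [2] ⊤
  [3] ⊤
  [4] ⊤
  [5] −
  [6] ⊤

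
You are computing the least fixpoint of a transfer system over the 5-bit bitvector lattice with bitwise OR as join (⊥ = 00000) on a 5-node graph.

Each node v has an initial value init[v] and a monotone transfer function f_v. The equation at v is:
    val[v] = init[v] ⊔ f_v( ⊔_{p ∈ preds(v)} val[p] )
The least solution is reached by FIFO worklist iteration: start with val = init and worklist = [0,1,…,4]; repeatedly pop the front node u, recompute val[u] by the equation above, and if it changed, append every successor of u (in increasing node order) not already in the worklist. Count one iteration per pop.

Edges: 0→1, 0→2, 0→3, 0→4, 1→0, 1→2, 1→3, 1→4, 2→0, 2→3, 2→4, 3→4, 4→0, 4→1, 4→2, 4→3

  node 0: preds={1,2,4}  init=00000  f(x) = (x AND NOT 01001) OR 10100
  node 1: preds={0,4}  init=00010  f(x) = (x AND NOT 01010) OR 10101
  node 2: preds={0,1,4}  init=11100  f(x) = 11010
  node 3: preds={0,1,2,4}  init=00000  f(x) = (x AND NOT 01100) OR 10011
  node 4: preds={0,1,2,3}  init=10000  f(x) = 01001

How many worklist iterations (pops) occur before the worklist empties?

Trace (9 dequeues):
  [1] u=0 | in 11110 | out 10110 | prev 00000 | push {}
  [2] u=1 | in 10110 | out 10111 | prev 00010 | push {0}
  [3] u=2 | in 10111 | out 11110 | prev 11100 | push {}
  [4] u=3 | in 11111 | out 10011 | prev 00000 | push {}
  [5] u=4 | in 11111 | out 11001 | prev 10000 | push {1,2,3}
  [6] u=0 | in 11111 | out 10110 | ==
  [7] u=1 | in 11111 | out 10111 | ==
  [8] u=2 | in 11111 | out 11110 | ==
  [9] u=3 | in 11111 | out 10011 | ==

Converged values:
  [0] 10110
  [1] 10111
  [2] 11110
  [3] 10011
  [4] 11001

9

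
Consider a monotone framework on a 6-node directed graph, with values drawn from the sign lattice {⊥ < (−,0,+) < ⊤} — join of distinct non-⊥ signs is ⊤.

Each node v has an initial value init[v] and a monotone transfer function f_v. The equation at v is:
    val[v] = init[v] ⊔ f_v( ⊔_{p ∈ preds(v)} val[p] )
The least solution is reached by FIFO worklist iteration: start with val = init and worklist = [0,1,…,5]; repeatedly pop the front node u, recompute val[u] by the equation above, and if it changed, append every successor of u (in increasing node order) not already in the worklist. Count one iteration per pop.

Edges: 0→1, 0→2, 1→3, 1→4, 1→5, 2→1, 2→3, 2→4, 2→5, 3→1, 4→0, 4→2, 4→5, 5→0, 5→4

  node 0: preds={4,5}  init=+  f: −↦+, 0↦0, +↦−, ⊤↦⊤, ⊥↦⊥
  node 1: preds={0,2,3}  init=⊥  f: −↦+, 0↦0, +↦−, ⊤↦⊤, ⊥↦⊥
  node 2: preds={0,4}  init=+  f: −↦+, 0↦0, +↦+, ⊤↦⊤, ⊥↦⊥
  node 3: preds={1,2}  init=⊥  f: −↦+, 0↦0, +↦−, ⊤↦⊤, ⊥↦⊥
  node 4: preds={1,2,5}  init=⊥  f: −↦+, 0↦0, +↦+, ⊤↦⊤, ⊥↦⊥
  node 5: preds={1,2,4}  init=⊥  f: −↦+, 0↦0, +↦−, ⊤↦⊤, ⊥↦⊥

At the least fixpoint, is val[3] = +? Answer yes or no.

no

Worklist (13 pops):
  #1 pop 0: in=⊥ → + (no change)
  #2 pop 1: in=+ → − (was ⊥); enqueue []
  #3 pop 2: in=+ → + (no change)
  #4 pop 3: in=⊤ → ⊤ (was ⊥); enqueue [1]
  #5 pop 4: in=⊤ → ⊤ (was ⊥); enqueue [0,2]
  #6 pop 5: in=⊤ → ⊤ (was ⊥); enqueue [4]
  #7 pop 1: in=⊤ → ⊤ (was −); enqueue [3,5]
  #8 pop 0: in=⊤ → ⊤ (was +); enqueue [1]
  #9 pop 2: in=⊤ → ⊤ (was +); enqueue []
  #10 pop 4: in=⊤ → ⊤ (no change)
  #11 pop 3: in=⊤ → ⊤ (no change)
  #12 pop 5: in=⊤ → ⊤ (no change)
  #13 pop 1: in=⊤ → ⊤ (no change)

Fixpoint:
  val[0] = ⊤
  val[1] = ⊤
  val[2] = ⊤
  val[3] = ⊤
  val[4] = ⊤
  val[5] = ⊤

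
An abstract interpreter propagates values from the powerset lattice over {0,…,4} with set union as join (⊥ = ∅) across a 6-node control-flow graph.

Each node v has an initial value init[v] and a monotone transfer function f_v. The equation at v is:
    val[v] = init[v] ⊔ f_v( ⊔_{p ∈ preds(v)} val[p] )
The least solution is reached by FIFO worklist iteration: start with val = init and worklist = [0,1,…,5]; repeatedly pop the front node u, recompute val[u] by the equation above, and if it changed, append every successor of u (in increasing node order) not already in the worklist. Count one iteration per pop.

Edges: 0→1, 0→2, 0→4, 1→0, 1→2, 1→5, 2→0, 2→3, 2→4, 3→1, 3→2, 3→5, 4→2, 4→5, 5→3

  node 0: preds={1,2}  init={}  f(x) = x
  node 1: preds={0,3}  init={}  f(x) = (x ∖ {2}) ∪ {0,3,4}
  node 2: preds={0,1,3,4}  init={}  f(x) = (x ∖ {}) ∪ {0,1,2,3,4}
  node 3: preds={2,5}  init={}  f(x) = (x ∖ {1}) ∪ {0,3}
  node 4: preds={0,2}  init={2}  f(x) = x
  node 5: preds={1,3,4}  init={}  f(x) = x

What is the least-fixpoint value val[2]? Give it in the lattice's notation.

{0,1,2,3,4}

Worklist (13 pops):
  #1 pop 0: in={} → {} (no change)
  #2 pop 1: in={} → {0,3,4} (was {}); enqueue [0]
  #3 pop 2: in={0,2,3,4} → {0,1,2,3,4} (was {}); enqueue []
  #4 pop 3: in={0,1,2,3,4} → {0,2,3,4} (was {}); enqueue [1,2]
  #5 pop 4: in={0,1,2,3,4} → {0,1,2,3,4} (was {2}); enqueue []
  #6 pop 5: in={0,1,2,3,4} → {0,1,2,3,4} (was {}); enqueue [3]
  #7 pop 0: in={0,1,2,3,4} → {0,1,2,3,4} (was {}); enqueue [4]
  #8 pop 1: in={0,1,2,3,4} → {0,1,3,4} (was {0,3,4}); enqueue [0,5]
  #9 pop 2: in={0,1,2,3,4} → {0,1,2,3,4} (no change)
  #10 pop 3: in={0,1,2,3,4} → {0,2,3,4} (no change)
  #11 pop 4: in={0,1,2,3,4} → {0,1,2,3,4} (no change)
  #12 pop 0: in={0,1,2,3,4} → {0,1,2,3,4} (no change)
  #13 pop 5: in={0,1,2,3,4} → {0,1,2,3,4} (no change)

Fixpoint:
  val[0] = {0,1,2,3,4}
  val[1] = {0,1,3,4}
  val[2] = {0,1,2,3,4}
  val[3] = {0,2,3,4}
  val[4] = {0,1,2,3,4}
  val[5] = {0,1,2,3,4}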